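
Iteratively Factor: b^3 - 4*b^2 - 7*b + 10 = (b + 2)*(b^2 - 6*b + 5) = (b - 5)*(b + 2)*(b - 1)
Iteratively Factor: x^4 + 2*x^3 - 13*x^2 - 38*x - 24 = (x + 2)*(x^3 - 13*x - 12) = (x + 2)*(x + 3)*(x^2 - 3*x - 4) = (x - 4)*(x + 2)*(x + 3)*(x + 1)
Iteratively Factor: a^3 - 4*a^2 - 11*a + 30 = (a + 3)*(a^2 - 7*a + 10) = (a - 5)*(a + 3)*(a - 2)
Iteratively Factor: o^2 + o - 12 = (o - 3)*(o + 4)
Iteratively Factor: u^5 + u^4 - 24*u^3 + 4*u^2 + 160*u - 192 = (u + 4)*(u^4 - 3*u^3 - 12*u^2 + 52*u - 48) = (u - 3)*(u + 4)*(u^3 - 12*u + 16) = (u - 3)*(u - 2)*(u + 4)*(u^2 + 2*u - 8) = (u - 3)*(u - 2)^2*(u + 4)*(u + 4)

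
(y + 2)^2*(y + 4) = y^3 + 8*y^2 + 20*y + 16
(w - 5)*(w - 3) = w^2 - 8*w + 15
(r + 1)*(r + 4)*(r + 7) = r^3 + 12*r^2 + 39*r + 28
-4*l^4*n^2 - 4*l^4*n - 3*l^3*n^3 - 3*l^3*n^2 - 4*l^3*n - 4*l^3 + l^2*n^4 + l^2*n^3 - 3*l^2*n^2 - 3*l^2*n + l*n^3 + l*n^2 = (-4*l + n)*(l + n)*(l*n + 1)*(l*n + l)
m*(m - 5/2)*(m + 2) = m^3 - m^2/2 - 5*m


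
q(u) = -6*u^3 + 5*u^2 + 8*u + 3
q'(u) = -18*u^2 + 10*u + 8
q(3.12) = -105.60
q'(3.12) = -136.02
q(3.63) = -189.07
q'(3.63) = -192.88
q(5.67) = -884.60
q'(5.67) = -513.98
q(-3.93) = 412.98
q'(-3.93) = -309.31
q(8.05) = -2738.55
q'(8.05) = -1077.94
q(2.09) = -13.22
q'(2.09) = -49.73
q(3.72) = -206.92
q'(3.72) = -203.89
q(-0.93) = 4.71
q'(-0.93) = -16.87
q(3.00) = -90.00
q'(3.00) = -124.00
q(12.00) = -9549.00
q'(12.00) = -2464.00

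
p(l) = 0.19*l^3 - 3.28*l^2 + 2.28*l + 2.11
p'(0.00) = 2.28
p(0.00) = 2.11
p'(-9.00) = 107.49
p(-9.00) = -422.60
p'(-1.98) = 17.50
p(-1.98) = -16.74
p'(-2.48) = 22.05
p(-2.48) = -26.62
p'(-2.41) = 21.40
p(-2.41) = -25.09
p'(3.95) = -14.74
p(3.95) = -28.35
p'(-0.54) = 5.99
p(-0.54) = -0.11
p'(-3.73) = 34.68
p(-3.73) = -61.89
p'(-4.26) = 40.57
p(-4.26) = -81.82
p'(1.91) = -8.17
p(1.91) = -4.18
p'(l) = 0.57*l^2 - 6.56*l + 2.28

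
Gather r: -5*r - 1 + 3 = 2 - 5*r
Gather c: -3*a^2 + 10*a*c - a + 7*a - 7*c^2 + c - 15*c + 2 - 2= -3*a^2 + 6*a - 7*c^2 + c*(10*a - 14)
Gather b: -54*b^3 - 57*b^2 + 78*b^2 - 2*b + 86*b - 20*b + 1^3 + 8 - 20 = -54*b^3 + 21*b^2 + 64*b - 11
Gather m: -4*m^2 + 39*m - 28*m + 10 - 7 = -4*m^2 + 11*m + 3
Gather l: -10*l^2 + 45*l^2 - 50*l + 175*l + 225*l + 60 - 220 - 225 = 35*l^2 + 350*l - 385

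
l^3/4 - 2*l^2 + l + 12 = (l/4 + 1/2)*(l - 6)*(l - 4)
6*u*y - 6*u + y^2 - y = (6*u + y)*(y - 1)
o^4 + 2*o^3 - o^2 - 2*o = o*(o - 1)*(o + 1)*(o + 2)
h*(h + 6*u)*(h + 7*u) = h^3 + 13*h^2*u + 42*h*u^2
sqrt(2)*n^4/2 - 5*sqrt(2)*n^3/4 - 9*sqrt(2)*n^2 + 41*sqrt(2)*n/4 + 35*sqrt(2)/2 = (n - 5)*(n - 2)*(n + 7/2)*(sqrt(2)*n/2 + sqrt(2)/2)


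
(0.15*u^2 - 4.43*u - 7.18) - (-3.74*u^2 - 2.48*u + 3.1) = 3.89*u^2 - 1.95*u - 10.28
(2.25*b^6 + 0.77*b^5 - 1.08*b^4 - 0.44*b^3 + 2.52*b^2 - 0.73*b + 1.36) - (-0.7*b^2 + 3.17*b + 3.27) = 2.25*b^6 + 0.77*b^5 - 1.08*b^4 - 0.44*b^3 + 3.22*b^2 - 3.9*b - 1.91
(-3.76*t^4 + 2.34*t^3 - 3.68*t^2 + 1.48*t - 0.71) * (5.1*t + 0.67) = -19.176*t^5 + 9.4148*t^4 - 17.2002*t^3 + 5.0824*t^2 - 2.6294*t - 0.4757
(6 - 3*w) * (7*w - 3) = -21*w^2 + 51*w - 18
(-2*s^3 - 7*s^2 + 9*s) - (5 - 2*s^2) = -2*s^3 - 5*s^2 + 9*s - 5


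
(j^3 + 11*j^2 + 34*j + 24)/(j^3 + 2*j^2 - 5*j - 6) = (j^2 + 10*j + 24)/(j^2 + j - 6)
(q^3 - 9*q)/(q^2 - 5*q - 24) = q*(q - 3)/(q - 8)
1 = 1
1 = 1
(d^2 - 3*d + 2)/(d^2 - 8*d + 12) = (d - 1)/(d - 6)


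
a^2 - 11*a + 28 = (a - 7)*(a - 4)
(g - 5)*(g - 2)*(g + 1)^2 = g^4 - 5*g^3 - 3*g^2 + 13*g + 10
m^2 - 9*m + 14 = (m - 7)*(m - 2)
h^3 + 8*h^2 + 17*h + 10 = (h + 1)*(h + 2)*(h + 5)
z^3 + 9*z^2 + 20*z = z*(z + 4)*(z + 5)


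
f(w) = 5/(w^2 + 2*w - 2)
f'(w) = 5*(-2*w - 2)/(w^2 + 2*w - 2)^2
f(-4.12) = 0.74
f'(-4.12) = 0.69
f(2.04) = 0.80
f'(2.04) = -0.78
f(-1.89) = -2.26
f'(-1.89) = 1.83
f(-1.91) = -2.30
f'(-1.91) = 1.93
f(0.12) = -2.86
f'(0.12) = -3.68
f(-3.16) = 3.00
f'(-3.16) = 7.79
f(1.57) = 1.39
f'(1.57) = -1.98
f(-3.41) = 1.78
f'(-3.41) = 3.06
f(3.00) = 0.38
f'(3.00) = -0.24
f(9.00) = 0.05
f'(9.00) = -0.01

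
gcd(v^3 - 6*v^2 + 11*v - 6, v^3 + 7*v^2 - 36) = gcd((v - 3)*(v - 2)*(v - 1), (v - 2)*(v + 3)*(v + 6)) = v - 2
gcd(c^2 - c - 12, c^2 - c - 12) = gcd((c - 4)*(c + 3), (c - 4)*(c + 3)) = c^2 - c - 12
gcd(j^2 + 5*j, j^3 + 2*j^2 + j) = j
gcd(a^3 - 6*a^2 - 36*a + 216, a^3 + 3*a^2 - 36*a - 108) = a^2 - 36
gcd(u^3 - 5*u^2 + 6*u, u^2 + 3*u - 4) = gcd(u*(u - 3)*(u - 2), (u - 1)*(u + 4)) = 1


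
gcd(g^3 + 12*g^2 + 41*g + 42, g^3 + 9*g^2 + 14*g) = g^2 + 9*g + 14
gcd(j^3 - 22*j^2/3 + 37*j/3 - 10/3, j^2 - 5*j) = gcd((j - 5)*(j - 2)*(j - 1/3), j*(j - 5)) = j - 5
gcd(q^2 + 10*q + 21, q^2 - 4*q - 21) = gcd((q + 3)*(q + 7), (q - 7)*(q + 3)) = q + 3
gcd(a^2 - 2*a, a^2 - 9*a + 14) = a - 2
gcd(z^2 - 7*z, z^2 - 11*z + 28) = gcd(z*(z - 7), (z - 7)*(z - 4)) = z - 7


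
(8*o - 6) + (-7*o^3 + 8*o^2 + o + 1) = -7*o^3 + 8*o^2 + 9*o - 5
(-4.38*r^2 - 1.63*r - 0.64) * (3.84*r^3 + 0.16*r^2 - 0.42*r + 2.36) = -16.8192*r^5 - 6.96*r^4 - 0.8788*r^3 - 9.7546*r^2 - 3.578*r - 1.5104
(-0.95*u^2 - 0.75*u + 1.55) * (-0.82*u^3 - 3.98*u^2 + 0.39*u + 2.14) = 0.779*u^5 + 4.396*u^4 + 1.3435*u^3 - 8.4945*u^2 - 1.0005*u + 3.317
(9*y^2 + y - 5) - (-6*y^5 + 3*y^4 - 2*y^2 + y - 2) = 6*y^5 - 3*y^4 + 11*y^2 - 3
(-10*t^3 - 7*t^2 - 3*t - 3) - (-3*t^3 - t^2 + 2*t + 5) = -7*t^3 - 6*t^2 - 5*t - 8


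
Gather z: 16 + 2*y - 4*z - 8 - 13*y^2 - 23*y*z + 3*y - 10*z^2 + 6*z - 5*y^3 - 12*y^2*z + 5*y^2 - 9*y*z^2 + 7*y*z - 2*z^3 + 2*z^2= -5*y^3 - 8*y^2 + 5*y - 2*z^3 + z^2*(-9*y - 8) + z*(-12*y^2 - 16*y + 2) + 8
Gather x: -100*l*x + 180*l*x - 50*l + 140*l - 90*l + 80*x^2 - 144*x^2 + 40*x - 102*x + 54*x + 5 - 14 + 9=-64*x^2 + x*(80*l - 8)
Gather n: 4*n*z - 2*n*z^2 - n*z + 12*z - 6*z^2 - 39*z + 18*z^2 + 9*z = n*(-2*z^2 + 3*z) + 12*z^2 - 18*z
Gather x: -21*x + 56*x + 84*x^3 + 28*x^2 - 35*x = 84*x^3 + 28*x^2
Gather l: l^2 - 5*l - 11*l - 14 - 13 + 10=l^2 - 16*l - 17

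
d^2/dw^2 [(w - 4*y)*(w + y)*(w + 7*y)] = 6*w + 8*y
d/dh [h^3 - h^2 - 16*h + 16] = 3*h^2 - 2*h - 16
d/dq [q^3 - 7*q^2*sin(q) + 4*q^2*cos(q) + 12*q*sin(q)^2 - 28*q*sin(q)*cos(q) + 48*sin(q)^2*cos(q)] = -4*q^2*sin(q) - 7*q^2*cos(q) + 3*q^2 - 14*q*sin(q) + 12*q*sin(2*q) + 8*q*cos(q) - 28*q*cos(2*q) - 12*sin(q) - 14*sin(2*q) + 36*sin(3*q) - 6*cos(2*q) + 6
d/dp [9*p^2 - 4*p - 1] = 18*p - 4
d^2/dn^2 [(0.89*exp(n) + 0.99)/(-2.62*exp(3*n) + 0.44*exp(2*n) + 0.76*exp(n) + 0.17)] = (-24.437264*exp(6*n) - 58.083828*exp(5*n) + 5.29301599999999*exp(4*n) - 1.679742*exp(3*n) - 4.56225*exp(2*n) - 0.160628*exp(n) + 0.102187)*exp(n)/(17.984728*exp(9*n) - 9.061008*exp(8*n) - 14.129136*exp(7*n) + 1.67074*exp(6*n) + 5.274384*exp(5*n) + 1.169856*exp(4*n) - 0.55291*exp(3*n) - 0.332724*exp(2*n) - 0.065892*exp(n) - 0.004913)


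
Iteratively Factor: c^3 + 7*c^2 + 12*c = (c + 4)*(c^2 + 3*c) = (c + 3)*(c + 4)*(c)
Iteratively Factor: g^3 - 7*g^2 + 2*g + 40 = (g + 2)*(g^2 - 9*g + 20) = (g - 5)*(g + 2)*(g - 4)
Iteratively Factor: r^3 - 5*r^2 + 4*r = (r)*(r^2 - 5*r + 4) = r*(r - 4)*(r - 1)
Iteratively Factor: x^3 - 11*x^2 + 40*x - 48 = (x - 3)*(x^2 - 8*x + 16) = (x - 4)*(x - 3)*(x - 4)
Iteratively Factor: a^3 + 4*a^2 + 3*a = (a + 3)*(a^2 + a) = a*(a + 3)*(a + 1)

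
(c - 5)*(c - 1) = c^2 - 6*c + 5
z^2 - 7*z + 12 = (z - 4)*(z - 3)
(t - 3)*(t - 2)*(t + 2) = t^3 - 3*t^2 - 4*t + 12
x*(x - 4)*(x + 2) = x^3 - 2*x^2 - 8*x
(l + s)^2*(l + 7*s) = l^3 + 9*l^2*s + 15*l*s^2 + 7*s^3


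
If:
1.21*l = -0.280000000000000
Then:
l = -0.23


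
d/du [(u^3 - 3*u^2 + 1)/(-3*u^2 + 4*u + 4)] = (-3*u^4 + 8*u^3 - 18*u - 4)/(9*u^4 - 24*u^3 - 8*u^2 + 32*u + 16)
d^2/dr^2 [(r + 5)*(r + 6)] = 2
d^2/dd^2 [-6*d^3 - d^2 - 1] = -36*d - 2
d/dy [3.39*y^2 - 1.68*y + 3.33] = 6.78*y - 1.68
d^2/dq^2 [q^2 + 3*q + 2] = 2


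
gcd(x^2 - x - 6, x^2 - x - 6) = x^2 - x - 6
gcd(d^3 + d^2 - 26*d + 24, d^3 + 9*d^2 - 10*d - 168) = d^2 + 2*d - 24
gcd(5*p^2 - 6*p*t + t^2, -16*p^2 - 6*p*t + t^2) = 1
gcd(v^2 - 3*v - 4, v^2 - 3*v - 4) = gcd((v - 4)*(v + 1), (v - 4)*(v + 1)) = v^2 - 3*v - 4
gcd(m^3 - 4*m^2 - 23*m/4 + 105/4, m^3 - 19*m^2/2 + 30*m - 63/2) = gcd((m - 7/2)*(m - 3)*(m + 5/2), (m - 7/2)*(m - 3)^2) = m^2 - 13*m/2 + 21/2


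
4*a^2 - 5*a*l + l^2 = (-4*a + l)*(-a + l)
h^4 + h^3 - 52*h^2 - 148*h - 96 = (h - 8)*(h + 1)*(h + 2)*(h + 6)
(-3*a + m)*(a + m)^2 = -3*a^3 - 5*a^2*m - a*m^2 + m^3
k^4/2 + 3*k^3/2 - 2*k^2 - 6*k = k*(k/2 + 1)*(k - 2)*(k + 3)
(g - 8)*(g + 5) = g^2 - 3*g - 40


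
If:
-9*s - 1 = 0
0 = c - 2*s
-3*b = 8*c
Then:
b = 16/27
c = -2/9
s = -1/9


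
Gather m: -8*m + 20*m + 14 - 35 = 12*m - 21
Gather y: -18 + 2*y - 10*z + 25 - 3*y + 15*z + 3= -y + 5*z + 10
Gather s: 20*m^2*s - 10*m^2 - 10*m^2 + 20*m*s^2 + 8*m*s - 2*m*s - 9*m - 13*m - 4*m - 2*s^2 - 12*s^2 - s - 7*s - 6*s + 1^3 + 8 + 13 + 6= -20*m^2 - 26*m + s^2*(20*m - 14) + s*(20*m^2 + 6*m - 14) + 28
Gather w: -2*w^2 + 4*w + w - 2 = -2*w^2 + 5*w - 2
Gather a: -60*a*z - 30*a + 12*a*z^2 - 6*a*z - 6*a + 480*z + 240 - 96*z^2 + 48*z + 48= a*(12*z^2 - 66*z - 36) - 96*z^2 + 528*z + 288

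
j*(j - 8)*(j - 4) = j^3 - 12*j^2 + 32*j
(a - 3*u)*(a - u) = a^2 - 4*a*u + 3*u^2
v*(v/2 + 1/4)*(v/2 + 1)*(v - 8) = v^4/4 - 11*v^3/8 - 19*v^2/4 - 2*v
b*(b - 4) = b^2 - 4*b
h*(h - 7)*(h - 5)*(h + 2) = h^4 - 10*h^3 + 11*h^2 + 70*h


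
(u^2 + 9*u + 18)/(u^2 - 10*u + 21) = (u^2 + 9*u + 18)/(u^2 - 10*u + 21)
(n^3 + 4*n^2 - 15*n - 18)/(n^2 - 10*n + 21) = (n^2 + 7*n + 6)/(n - 7)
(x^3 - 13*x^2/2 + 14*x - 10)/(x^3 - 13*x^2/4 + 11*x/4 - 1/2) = 2*(2*x^2 - 9*x + 10)/(4*x^2 - 5*x + 1)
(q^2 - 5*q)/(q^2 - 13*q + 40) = q/(q - 8)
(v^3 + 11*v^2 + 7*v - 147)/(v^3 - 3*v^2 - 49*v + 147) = (v + 7)/(v - 7)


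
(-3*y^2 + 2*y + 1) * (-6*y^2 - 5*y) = 18*y^4 + 3*y^3 - 16*y^2 - 5*y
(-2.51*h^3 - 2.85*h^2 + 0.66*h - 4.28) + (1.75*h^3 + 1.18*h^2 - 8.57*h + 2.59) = -0.76*h^3 - 1.67*h^2 - 7.91*h - 1.69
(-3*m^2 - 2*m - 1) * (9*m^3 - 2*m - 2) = -27*m^5 - 18*m^4 - 3*m^3 + 10*m^2 + 6*m + 2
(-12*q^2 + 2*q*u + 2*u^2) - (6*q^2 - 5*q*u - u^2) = -18*q^2 + 7*q*u + 3*u^2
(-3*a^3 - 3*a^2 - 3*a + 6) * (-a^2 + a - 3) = 3*a^5 + 9*a^3 + 15*a - 18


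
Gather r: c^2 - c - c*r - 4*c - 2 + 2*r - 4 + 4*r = c^2 - 5*c + r*(6 - c) - 6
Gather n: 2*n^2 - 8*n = 2*n^2 - 8*n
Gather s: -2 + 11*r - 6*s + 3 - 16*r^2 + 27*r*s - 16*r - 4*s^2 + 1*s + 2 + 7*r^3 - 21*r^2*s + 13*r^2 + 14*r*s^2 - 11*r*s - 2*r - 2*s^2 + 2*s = 7*r^3 - 3*r^2 - 7*r + s^2*(14*r - 6) + s*(-21*r^2 + 16*r - 3) + 3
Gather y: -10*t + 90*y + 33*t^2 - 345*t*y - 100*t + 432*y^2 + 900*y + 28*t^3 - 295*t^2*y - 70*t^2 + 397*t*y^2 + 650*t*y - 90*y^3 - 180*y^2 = 28*t^3 - 37*t^2 - 110*t - 90*y^3 + y^2*(397*t + 252) + y*(-295*t^2 + 305*t + 990)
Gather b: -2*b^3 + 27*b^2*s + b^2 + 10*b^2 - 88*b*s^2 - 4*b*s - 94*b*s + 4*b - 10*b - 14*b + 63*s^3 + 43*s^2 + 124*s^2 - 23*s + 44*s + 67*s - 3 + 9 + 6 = -2*b^3 + b^2*(27*s + 11) + b*(-88*s^2 - 98*s - 20) + 63*s^3 + 167*s^2 + 88*s + 12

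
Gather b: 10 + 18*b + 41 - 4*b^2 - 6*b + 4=-4*b^2 + 12*b + 55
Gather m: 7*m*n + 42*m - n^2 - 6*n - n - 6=m*(7*n + 42) - n^2 - 7*n - 6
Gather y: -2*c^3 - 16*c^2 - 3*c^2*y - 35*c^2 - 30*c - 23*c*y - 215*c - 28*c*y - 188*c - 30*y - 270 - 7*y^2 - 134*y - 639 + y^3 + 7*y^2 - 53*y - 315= -2*c^3 - 51*c^2 - 433*c + y^3 + y*(-3*c^2 - 51*c - 217) - 1224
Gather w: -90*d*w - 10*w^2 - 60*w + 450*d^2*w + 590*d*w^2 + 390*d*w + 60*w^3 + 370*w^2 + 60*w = 60*w^3 + w^2*(590*d + 360) + w*(450*d^2 + 300*d)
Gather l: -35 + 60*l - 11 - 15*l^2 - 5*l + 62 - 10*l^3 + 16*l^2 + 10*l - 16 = -10*l^3 + l^2 + 65*l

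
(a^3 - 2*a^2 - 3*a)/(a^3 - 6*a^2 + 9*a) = (a + 1)/(a - 3)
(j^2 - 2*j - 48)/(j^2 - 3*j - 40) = (j + 6)/(j + 5)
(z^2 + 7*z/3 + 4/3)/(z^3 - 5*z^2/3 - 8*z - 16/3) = 1/(z - 4)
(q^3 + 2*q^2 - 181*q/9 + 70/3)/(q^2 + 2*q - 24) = (q^2 - 4*q + 35/9)/(q - 4)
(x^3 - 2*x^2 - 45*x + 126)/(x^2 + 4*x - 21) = x - 6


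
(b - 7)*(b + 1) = b^2 - 6*b - 7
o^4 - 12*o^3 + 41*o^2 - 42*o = o*(o - 7)*(o - 3)*(o - 2)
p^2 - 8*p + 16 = (p - 4)^2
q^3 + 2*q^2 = q^2*(q + 2)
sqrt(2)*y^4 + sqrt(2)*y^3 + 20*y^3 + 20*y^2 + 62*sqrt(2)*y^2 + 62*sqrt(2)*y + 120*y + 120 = (y + 2*sqrt(2))*(y + 3*sqrt(2))*(y + 5*sqrt(2))*(sqrt(2)*y + sqrt(2))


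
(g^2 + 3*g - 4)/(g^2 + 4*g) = (g - 1)/g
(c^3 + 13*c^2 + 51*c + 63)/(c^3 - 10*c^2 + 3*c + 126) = (c^2 + 10*c + 21)/(c^2 - 13*c + 42)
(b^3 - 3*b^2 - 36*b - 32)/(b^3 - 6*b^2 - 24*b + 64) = (b + 1)/(b - 2)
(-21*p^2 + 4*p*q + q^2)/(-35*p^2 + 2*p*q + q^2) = (3*p - q)/(5*p - q)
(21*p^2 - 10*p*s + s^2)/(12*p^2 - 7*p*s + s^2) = (7*p - s)/(4*p - s)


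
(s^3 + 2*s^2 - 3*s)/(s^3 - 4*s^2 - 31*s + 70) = s*(s^2 + 2*s - 3)/(s^3 - 4*s^2 - 31*s + 70)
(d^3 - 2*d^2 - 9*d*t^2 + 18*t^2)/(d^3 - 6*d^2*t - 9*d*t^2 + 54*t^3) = (2 - d)/(-d + 6*t)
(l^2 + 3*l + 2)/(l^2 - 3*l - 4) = (l + 2)/(l - 4)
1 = 1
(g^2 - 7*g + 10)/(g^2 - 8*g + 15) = (g - 2)/(g - 3)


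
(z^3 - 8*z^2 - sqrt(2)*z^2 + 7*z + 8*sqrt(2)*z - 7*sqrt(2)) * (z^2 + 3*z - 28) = z^5 - 5*z^4 - sqrt(2)*z^4 - 45*z^3 + 5*sqrt(2)*z^3 + 45*sqrt(2)*z^2 + 245*z^2 - 245*sqrt(2)*z - 196*z + 196*sqrt(2)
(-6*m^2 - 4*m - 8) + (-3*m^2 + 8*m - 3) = -9*m^2 + 4*m - 11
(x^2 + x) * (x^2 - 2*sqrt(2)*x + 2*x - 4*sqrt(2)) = x^4 - 2*sqrt(2)*x^3 + 3*x^3 - 6*sqrt(2)*x^2 + 2*x^2 - 4*sqrt(2)*x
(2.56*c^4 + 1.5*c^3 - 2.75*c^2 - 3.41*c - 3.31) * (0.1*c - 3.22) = 0.256*c^5 - 8.0932*c^4 - 5.105*c^3 + 8.514*c^2 + 10.6492*c + 10.6582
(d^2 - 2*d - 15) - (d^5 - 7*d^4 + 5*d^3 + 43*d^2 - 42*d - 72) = -d^5 + 7*d^4 - 5*d^3 - 42*d^2 + 40*d + 57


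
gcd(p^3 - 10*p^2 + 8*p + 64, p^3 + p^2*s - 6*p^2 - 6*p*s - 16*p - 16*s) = p^2 - 6*p - 16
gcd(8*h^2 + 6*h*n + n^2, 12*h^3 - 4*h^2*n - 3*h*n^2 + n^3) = 2*h + n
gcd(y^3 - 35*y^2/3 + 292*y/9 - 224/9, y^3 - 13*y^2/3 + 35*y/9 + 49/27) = y - 7/3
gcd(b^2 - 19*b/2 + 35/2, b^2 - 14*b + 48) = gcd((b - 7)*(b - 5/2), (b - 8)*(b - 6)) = 1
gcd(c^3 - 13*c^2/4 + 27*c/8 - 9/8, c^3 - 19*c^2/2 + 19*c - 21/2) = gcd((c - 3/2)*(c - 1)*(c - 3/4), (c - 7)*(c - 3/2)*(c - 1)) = c^2 - 5*c/2 + 3/2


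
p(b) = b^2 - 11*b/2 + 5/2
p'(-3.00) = -11.50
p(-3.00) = 28.00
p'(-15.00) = -35.50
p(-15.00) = 310.00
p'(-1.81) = -9.12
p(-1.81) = 15.73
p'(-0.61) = -6.72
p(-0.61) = 6.23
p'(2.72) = -0.06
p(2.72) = -5.06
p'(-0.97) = -7.44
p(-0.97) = 8.78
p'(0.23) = -5.04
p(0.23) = 1.29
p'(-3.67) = -12.84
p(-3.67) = 36.15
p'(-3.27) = -12.04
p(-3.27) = 31.18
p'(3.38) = 1.26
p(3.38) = -4.67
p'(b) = 2*b - 11/2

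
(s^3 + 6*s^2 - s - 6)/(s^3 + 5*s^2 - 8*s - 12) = (s - 1)/(s - 2)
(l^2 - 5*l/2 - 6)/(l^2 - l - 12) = (l + 3/2)/(l + 3)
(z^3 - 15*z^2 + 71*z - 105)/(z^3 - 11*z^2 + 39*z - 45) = (z - 7)/(z - 3)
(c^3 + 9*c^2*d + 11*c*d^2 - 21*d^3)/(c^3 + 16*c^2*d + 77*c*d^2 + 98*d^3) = (c^2 + 2*c*d - 3*d^2)/(c^2 + 9*c*d + 14*d^2)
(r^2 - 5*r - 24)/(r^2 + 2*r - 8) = (r^2 - 5*r - 24)/(r^2 + 2*r - 8)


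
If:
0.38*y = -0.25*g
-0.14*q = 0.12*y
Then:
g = -1.52*y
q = -0.857142857142857*y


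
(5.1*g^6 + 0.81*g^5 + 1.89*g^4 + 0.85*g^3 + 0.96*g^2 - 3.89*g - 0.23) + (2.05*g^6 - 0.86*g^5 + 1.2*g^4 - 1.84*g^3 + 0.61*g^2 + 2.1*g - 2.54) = 7.15*g^6 - 0.0499999999999999*g^5 + 3.09*g^4 - 0.99*g^3 + 1.57*g^2 - 1.79*g - 2.77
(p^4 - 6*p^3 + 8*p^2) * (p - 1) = p^5 - 7*p^4 + 14*p^3 - 8*p^2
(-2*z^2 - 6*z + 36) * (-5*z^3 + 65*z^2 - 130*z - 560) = 10*z^5 - 100*z^4 - 310*z^3 + 4240*z^2 - 1320*z - 20160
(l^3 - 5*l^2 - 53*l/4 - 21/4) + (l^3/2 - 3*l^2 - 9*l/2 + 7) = 3*l^3/2 - 8*l^2 - 71*l/4 + 7/4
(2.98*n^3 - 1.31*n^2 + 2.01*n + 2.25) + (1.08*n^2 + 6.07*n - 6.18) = 2.98*n^3 - 0.23*n^2 + 8.08*n - 3.93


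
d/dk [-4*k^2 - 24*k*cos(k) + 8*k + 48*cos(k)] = 24*k*sin(k) - 8*k - 48*sin(k) - 24*cos(k) + 8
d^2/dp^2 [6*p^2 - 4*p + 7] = 12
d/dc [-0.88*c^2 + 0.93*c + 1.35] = 0.93 - 1.76*c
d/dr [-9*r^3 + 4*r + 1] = 4 - 27*r^2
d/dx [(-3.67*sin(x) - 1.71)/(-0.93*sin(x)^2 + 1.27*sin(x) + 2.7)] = (-3.1806*sin(x) + 1.70655*cos(2*x) - 9.44385)*cos(x)/(-0.93*sin(x)^2 + 1.27*sin(x) + 2.7)^2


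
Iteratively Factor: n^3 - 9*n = (n + 3)*(n^2 - 3*n) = n*(n + 3)*(n - 3)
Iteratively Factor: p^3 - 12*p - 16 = (p + 2)*(p^2 - 2*p - 8) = (p + 2)^2*(p - 4)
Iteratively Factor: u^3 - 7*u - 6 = (u + 1)*(u^2 - u - 6) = (u - 3)*(u + 1)*(u + 2)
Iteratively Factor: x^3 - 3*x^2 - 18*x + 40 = (x - 5)*(x^2 + 2*x - 8) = (x - 5)*(x - 2)*(x + 4)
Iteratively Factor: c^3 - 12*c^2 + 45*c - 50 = (c - 5)*(c^2 - 7*c + 10) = (c - 5)^2*(c - 2)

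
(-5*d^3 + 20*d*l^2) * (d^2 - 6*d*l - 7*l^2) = -5*d^5 + 30*d^4*l + 55*d^3*l^2 - 120*d^2*l^3 - 140*d*l^4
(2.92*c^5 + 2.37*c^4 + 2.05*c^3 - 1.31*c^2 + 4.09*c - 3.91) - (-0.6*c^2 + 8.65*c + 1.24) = 2.92*c^5 + 2.37*c^4 + 2.05*c^3 - 0.71*c^2 - 4.56*c - 5.15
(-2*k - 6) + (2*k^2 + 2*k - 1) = 2*k^2 - 7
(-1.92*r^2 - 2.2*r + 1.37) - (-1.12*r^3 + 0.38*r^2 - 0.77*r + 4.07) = 1.12*r^3 - 2.3*r^2 - 1.43*r - 2.7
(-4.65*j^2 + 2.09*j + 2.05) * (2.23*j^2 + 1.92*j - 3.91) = -10.3695*j^4 - 4.2673*j^3 + 26.7658*j^2 - 4.2359*j - 8.0155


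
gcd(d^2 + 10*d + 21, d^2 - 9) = d + 3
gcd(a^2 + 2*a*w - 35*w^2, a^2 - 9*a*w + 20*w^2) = -a + 5*w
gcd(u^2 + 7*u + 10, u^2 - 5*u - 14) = u + 2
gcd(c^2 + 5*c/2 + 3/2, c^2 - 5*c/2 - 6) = c + 3/2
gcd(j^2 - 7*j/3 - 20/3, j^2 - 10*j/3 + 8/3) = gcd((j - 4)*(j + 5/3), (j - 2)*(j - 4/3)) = 1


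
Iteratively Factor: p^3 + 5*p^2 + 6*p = (p + 2)*(p^2 + 3*p) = (p + 2)*(p + 3)*(p)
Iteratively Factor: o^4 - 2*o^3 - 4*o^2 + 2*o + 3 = (o - 3)*(o^3 + o^2 - o - 1) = (o - 3)*(o + 1)*(o^2 - 1) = (o - 3)*(o - 1)*(o + 1)*(o + 1)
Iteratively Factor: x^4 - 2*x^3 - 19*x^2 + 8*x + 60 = (x - 5)*(x^3 + 3*x^2 - 4*x - 12) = (x - 5)*(x + 3)*(x^2 - 4) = (x - 5)*(x - 2)*(x + 3)*(x + 2)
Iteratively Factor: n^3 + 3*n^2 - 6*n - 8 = (n - 2)*(n^2 + 5*n + 4) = (n - 2)*(n + 4)*(n + 1)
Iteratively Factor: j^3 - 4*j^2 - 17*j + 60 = (j + 4)*(j^2 - 8*j + 15) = (j - 5)*(j + 4)*(j - 3)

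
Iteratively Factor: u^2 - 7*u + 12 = (u - 3)*(u - 4)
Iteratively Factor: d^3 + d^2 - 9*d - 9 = (d + 1)*(d^2 - 9) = (d + 1)*(d + 3)*(d - 3)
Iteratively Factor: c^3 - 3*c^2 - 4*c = (c + 1)*(c^2 - 4*c) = (c - 4)*(c + 1)*(c)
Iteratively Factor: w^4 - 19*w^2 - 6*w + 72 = (w + 3)*(w^3 - 3*w^2 - 10*w + 24) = (w - 4)*(w + 3)*(w^2 + w - 6) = (w - 4)*(w + 3)^2*(w - 2)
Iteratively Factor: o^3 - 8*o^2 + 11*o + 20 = (o - 4)*(o^2 - 4*o - 5) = (o - 4)*(o + 1)*(o - 5)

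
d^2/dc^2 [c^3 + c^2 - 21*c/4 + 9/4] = 6*c + 2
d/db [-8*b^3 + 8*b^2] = 8*b*(2 - 3*b)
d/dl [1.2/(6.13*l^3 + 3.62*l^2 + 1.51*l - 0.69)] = (-22.068*l^2 - 8.688*l - 1.812)/(6.13*l^3 + 3.62*l^2 + 1.51*l - 0.69)^2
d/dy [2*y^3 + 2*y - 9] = 6*y^2 + 2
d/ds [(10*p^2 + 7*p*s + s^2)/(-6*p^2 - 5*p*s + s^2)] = 4*p*(2*p^2 - 8*p*s - 3*s^2)/(36*p^4 + 60*p^3*s + 13*p^2*s^2 - 10*p*s^3 + s^4)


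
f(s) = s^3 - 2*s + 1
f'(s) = 3*s^2 - 2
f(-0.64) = 2.02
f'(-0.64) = -0.77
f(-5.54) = -157.95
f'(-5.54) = 90.07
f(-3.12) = -23.13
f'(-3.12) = 27.20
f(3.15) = 25.96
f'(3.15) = 27.77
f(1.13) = 0.18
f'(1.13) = 1.83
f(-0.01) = 1.02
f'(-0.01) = -2.00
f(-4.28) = -68.84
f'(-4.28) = 52.96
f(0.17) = 0.66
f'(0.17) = -1.91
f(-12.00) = -1703.00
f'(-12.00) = 430.00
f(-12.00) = -1703.00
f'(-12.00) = 430.00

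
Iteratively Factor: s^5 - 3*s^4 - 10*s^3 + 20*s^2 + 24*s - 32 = (s - 1)*(s^4 - 2*s^3 - 12*s^2 + 8*s + 32) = (s - 2)*(s - 1)*(s^3 - 12*s - 16) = (s - 4)*(s - 2)*(s - 1)*(s^2 + 4*s + 4) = (s - 4)*(s - 2)*(s - 1)*(s + 2)*(s + 2)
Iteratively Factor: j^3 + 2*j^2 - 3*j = (j)*(j^2 + 2*j - 3) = j*(j - 1)*(j + 3)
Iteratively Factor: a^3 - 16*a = (a - 4)*(a^2 + 4*a) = a*(a - 4)*(a + 4)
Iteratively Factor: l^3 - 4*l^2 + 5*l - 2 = (l - 1)*(l^2 - 3*l + 2) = (l - 2)*(l - 1)*(l - 1)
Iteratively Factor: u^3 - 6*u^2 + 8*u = (u - 2)*(u^2 - 4*u) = (u - 4)*(u - 2)*(u)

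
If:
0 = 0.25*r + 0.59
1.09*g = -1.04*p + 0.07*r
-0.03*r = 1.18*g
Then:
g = 0.06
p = -0.22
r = -2.36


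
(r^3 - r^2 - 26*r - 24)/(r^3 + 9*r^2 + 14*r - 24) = (r^2 - 5*r - 6)/(r^2 + 5*r - 6)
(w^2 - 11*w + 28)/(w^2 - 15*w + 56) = (w - 4)/(w - 8)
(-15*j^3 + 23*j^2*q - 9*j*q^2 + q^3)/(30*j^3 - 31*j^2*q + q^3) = (-3*j + q)/(6*j + q)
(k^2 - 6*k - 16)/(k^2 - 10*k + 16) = (k + 2)/(k - 2)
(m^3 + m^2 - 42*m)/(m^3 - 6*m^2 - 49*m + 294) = m/(m - 7)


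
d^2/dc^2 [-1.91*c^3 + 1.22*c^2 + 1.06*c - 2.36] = 2.44 - 11.46*c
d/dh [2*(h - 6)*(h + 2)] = 4*h - 8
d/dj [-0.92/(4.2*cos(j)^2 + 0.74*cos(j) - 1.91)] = -(7.728*cos(j) + 0.6808)*sin(j)/(4.2*cos(j)^2 + 0.74*cos(j) - 1.91)^2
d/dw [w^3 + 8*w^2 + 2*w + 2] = 3*w^2 + 16*w + 2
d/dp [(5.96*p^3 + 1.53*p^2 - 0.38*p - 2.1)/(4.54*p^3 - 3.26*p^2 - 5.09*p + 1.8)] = (-1.4210854715202e-14*p^5 - 26.3758*p^4 - 57.2224*p^3 + 51.7595*p^2 - 8.184*p - 11.373)/(20.6116*p^6 - 29.6008*p^5 - 35.5896*p^4 + 49.5308*p^3 + 14.1721*p^2 - 18.324*p + 3.24)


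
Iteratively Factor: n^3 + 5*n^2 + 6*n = (n + 3)*(n^2 + 2*n) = n*(n + 3)*(n + 2)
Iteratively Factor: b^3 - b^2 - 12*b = (b - 4)*(b^2 + 3*b) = (b - 4)*(b + 3)*(b)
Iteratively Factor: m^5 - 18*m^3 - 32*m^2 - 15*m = (m + 1)*(m^4 - m^3 - 17*m^2 - 15*m) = (m - 5)*(m + 1)*(m^3 + 4*m^2 + 3*m) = (m - 5)*(m + 1)^2*(m^2 + 3*m) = m*(m - 5)*(m + 1)^2*(m + 3)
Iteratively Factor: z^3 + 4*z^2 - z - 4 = (z - 1)*(z^2 + 5*z + 4) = (z - 1)*(z + 4)*(z + 1)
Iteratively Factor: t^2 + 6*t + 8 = (t + 4)*(t + 2)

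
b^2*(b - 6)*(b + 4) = b^4 - 2*b^3 - 24*b^2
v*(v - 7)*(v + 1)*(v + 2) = v^4 - 4*v^3 - 19*v^2 - 14*v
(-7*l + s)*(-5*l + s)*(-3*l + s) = -105*l^3 + 71*l^2*s - 15*l*s^2 + s^3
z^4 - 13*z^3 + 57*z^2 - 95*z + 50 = (z - 5)^2*(z - 2)*(z - 1)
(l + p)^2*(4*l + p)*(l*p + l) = 4*l^4*p + 4*l^4 + 9*l^3*p^2 + 9*l^3*p + 6*l^2*p^3 + 6*l^2*p^2 + l*p^4 + l*p^3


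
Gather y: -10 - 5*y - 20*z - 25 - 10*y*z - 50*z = y*(-10*z - 5) - 70*z - 35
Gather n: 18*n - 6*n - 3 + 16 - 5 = 12*n + 8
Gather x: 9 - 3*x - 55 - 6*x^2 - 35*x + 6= -6*x^2 - 38*x - 40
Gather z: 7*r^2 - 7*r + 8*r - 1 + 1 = 7*r^2 + r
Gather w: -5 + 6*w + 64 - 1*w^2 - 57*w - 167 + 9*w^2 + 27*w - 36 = 8*w^2 - 24*w - 144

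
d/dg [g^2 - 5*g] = 2*g - 5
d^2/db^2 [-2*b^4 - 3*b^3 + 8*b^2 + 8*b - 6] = -24*b^2 - 18*b + 16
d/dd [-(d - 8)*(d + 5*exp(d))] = -5*d*exp(d) - 2*d + 35*exp(d) + 8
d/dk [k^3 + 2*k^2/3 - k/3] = 3*k^2 + 4*k/3 - 1/3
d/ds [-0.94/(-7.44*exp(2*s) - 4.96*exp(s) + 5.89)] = (-13.9872*exp(s) - 4.6624)*exp(s)/(7.44*exp(2*s) + 4.96*exp(s) - 5.89)^2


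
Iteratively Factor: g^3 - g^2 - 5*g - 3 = (g - 3)*(g^2 + 2*g + 1) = (g - 3)*(g + 1)*(g + 1)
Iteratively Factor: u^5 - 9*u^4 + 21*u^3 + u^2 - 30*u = (u - 3)*(u^4 - 6*u^3 + 3*u^2 + 10*u) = (u - 3)*(u - 2)*(u^3 - 4*u^2 - 5*u) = u*(u - 3)*(u - 2)*(u^2 - 4*u - 5) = u*(u - 5)*(u - 3)*(u - 2)*(u + 1)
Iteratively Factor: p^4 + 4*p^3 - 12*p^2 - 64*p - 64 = (p + 2)*(p^3 + 2*p^2 - 16*p - 32) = (p - 4)*(p + 2)*(p^2 + 6*p + 8) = (p - 4)*(p + 2)*(p + 4)*(p + 2)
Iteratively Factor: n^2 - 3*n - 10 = (n + 2)*(n - 5)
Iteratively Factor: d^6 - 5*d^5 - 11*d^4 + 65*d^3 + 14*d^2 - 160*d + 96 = (d + 2)*(d^5 - 7*d^4 + 3*d^3 + 59*d^2 - 104*d + 48) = (d + 2)*(d + 3)*(d^4 - 10*d^3 + 33*d^2 - 40*d + 16) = (d - 4)*(d + 2)*(d + 3)*(d^3 - 6*d^2 + 9*d - 4) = (d - 4)*(d - 1)*(d + 2)*(d + 3)*(d^2 - 5*d + 4) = (d - 4)^2*(d - 1)*(d + 2)*(d + 3)*(d - 1)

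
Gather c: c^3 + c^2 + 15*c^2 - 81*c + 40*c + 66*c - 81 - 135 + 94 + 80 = c^3 + 16*c^2 + 25*c - 42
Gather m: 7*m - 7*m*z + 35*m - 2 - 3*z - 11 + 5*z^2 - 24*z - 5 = m*(42 - 7*z) + 5*z^2 - 27*z - 18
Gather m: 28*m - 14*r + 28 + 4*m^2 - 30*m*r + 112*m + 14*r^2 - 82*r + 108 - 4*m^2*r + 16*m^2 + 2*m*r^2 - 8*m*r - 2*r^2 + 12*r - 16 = m^2*(20 - 4*r) + m*(2*r^2 - 38*r + 140) + 12*r^2 - 84*r + 120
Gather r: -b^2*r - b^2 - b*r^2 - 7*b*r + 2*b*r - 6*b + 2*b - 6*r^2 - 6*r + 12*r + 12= -b^2 - 4*b + r^2*(-b - 6) + r*(-b^2 - 5*b + 6) + 12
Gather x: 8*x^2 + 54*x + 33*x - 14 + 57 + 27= 8*x^2 + 87*x + 70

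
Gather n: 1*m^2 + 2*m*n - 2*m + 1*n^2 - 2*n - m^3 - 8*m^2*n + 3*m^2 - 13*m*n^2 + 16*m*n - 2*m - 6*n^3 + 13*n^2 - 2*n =-m^3 + 4*m^2 - 4*m - 6*n^3 + n^2*(14 - 13*m) + n*(-8*m^2 + 18*m - 4)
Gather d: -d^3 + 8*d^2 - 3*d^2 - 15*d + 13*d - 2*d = -d^3 + 5*d^2 - 4*d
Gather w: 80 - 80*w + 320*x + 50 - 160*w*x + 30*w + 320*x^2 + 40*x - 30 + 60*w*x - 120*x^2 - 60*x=w*(-100*x - 50) + 200*x^2 + 300*x + 100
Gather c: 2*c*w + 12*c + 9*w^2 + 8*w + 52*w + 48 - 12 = c*(2*w + 12) + 9*w^2 + 60*w + 36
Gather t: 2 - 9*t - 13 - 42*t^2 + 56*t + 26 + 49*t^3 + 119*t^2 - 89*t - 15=49*t^3 + 77*t^2 - 42*t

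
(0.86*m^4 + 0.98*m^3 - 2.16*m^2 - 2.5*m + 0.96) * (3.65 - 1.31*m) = -1.1266*m^5 + 1.8552*m^4 + 6.4066*m^3 - 4.609*m^2 - 10.3826*m + 3.504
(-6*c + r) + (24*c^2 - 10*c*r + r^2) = 24*c^2 - 10*c*r - 6*c + r^2 + r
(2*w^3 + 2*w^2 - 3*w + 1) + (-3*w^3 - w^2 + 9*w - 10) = -w^3 + w^2 + 6*w - 9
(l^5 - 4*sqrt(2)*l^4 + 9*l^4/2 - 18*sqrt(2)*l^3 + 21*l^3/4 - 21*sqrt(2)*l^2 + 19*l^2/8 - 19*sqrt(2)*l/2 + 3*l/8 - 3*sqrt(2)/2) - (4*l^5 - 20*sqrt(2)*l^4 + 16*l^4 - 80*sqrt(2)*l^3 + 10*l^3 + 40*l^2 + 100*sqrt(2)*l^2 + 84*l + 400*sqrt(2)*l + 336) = -3*l^5 - 23*l^4/2 + 16*sqrt(2)*l^4 - 19*l^3/4 + 62*sqrt(2)*l^3 - 121*sqrt(2)*l^2 - 301*l^2/8 - 819*sqrt(2)*l/2 - 669*l/8 - 336 - 3*sqrt(2)/2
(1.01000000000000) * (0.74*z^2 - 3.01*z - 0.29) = 0.7474*z^2 - 3.0401*z - 0.2929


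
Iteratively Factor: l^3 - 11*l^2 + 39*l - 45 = (l - 3)*(l^2 - 8*l + 15) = (l - 3)^2*(l - 5)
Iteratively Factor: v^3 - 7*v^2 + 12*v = (v - 4)*(v^2 - 3*v) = v*(v - 4)*(v - 3)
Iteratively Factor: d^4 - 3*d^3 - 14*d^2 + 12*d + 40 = (d + 2)*(d^3 - 5*d^2 - 4*d + 20) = (d - 2)*(d + 2)*(d^2 - 3*d - 10) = (d - 5)*(d - 2)*(d + 2)*(d + 2)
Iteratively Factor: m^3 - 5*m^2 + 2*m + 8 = (m - 4)*(m^2 - m - 2) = (m - 4)*(m - 2)*(m + 1)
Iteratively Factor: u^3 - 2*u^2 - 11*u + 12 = (u - 1)*(u^2 - u - 12) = (u - 4)*(u - 1)*(u + 3)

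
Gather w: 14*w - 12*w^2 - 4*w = -12*w^2 + 10*w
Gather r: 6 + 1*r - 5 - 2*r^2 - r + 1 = 2 - 2*r^2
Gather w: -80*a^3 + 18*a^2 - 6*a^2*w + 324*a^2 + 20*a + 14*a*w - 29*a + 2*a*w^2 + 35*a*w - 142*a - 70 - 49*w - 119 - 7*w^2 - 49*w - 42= -80*a^3 + 342*a^2 - 151*a + w^2*(2*a - 7) + w*(-6*a^2 + 49*a - 98) - 231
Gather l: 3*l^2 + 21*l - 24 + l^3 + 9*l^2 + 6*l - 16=l^3 + 12*l^2 + 27*l - 40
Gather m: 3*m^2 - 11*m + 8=3*m^2 - 11*m + 8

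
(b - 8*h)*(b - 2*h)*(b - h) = b^3 - 11*b^2*h + 26*b*h^2 - 16*h^3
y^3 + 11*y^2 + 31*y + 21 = (y + 1)*(y + 3)*(y + 7)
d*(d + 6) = d^2 + 6*d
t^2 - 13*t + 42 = (t - 7)*(t - 6)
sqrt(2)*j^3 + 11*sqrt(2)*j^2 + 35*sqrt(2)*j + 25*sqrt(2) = (j + 5)^2*(sqrt(2)*j + sqrt(2))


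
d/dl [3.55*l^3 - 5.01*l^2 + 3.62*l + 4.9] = 10.65*l^2 - 10.02*l + 3.62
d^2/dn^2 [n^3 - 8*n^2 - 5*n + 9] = 6*n - 16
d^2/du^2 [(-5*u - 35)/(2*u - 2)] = -40/(u - 1)^3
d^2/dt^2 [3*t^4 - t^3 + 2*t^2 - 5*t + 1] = 36*t^2 - 6*t + 4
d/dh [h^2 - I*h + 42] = 2*h - I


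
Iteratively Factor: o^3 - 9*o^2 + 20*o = (o - 5)*(o^2 - 4*o) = (o - 5)*(o - 4)*(o)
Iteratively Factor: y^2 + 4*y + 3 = (y + 1)*(y + 3)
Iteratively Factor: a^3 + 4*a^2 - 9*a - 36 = (a - 3)*(a^2 + 7*a + 12) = (a - 3)*(a + 3)*(a + 4)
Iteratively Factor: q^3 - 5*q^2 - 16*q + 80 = (q - 4)*(q^2 - q - 20) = (q - 5)*(q - 4)*(q + 4)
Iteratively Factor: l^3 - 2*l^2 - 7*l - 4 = (l + 1)*(l^2 - 3*l - 4) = (l + 1)^2*(l - 4)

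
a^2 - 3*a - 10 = (a - 5)*(a + 2)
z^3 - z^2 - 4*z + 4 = (z - 2)*(z - 1)*(z + 2)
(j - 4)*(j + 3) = j^2 - j - 12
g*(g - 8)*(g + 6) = g^3 - 2*g^2 - 48*g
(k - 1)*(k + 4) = k^2 + 3*k - 4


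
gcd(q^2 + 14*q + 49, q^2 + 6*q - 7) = q + 7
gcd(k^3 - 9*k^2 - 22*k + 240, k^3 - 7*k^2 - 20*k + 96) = k - 8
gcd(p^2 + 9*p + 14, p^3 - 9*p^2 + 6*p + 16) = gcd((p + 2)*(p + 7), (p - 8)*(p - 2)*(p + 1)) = 1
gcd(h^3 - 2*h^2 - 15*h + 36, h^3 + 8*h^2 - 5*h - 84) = h^2 + h - 12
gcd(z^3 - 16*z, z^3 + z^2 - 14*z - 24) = z - 4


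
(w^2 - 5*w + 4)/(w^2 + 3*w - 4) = (w - 4)/(w + 4)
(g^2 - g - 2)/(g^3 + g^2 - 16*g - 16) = (g - 2)/(g^2 - 16)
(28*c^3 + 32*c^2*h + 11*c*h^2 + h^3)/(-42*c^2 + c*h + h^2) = (-4*c^2 - 4*c*h - h^2)/(6*c - h)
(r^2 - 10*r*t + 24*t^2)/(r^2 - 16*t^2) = (r - 6*t)/(r + 4*t)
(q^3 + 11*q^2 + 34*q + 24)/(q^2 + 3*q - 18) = (q^2 + 5*q + 4)/(q - 3)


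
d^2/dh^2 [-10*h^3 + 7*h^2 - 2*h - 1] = 14 - 60*h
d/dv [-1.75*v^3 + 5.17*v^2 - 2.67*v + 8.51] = -5.25*v^2 + 10.34*v - 2.67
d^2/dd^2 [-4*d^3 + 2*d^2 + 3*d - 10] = 4 - 24*d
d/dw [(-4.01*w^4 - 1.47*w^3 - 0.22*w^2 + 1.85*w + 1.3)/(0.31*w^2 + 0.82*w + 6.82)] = (-2.4862*w^5 - 10.3203*w^4 - 111.8036*w^3 - 30.8301*w^2 - 3.8068*w + 11.551)/(0.0961*w^4 + 0.5084*w^3 + 4.9008*w^2 + 11.1848*w + 46.5124)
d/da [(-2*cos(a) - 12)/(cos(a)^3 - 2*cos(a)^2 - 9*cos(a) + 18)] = 2*(45*cos(a)/2 - 8*cos(2*a) - cos(3*a)/2 + 64)*sin(a)/(cos(a)^3 - 2*cos(a)^2 - 9*cos(a) + 18)^2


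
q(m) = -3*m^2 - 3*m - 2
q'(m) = -6*m - 3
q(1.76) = -16.57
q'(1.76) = -13.56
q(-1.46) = -4.01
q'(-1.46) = 5.76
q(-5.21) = -67.80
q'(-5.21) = 28.26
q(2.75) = -32.94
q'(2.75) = -19.50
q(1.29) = -10.86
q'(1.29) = -10.74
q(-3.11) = -21.69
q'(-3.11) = 15.66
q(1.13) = -9.22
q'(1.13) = -9.78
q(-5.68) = -81.75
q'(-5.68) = 31.08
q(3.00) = -38.00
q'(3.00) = -21.00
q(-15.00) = -632.00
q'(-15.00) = 87.00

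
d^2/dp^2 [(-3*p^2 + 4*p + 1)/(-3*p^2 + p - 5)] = 6*(-9*p^3 - 54*p^2 + 63*p + 23)/(27*p^6 - 27*p^5 + 144*p^4 - 91*p^3 + 240*p^2 - 75*p + 125)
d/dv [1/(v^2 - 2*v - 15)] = 2*(1 - v)/(-v^2 + 2*v + 15)^2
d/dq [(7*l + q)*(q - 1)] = 7*l + 2*q - 1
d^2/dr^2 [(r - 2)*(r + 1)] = 2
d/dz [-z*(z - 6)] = 6 - 2*z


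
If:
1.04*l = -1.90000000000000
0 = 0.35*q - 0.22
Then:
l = -1.83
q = 0.63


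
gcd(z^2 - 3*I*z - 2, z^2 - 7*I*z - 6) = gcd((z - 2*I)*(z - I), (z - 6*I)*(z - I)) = z - I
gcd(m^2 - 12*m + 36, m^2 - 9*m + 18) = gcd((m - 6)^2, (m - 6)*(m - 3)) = m - 6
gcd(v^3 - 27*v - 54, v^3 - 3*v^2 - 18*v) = v^2 - 3*v - 18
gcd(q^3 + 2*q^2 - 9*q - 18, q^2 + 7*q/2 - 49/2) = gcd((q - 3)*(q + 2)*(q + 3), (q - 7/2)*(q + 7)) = 1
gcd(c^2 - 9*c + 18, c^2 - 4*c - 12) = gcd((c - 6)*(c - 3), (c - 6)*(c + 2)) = c - 6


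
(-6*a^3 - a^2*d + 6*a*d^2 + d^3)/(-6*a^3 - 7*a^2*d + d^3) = (6*a^2 - 5*a*d - d^2)/(6*a^2 + a*d - d^2)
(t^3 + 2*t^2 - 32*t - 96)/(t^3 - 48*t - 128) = (t - 6)/(t - 8)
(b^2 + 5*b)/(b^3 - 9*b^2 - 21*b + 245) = b/(b^2 - 14*b + 49)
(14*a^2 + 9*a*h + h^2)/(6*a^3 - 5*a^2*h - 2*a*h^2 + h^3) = (7*a + h)/(3*a^2 - 4*a*h + h^2)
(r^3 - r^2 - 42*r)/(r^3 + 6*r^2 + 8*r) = (r^2 - r - 42)/(r^2 + 6*r + 8)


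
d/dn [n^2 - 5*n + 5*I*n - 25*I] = 2*n - 5 + 5*I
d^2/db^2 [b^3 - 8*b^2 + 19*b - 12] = 6*b - 16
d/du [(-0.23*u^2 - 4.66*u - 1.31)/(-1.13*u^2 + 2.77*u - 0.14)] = (-5.9029*u^2 - 2.8962*u + 4.2811)/(1.2769*u^4 - 6.2602*u^3 + 7.9893*u^2 - 0.7756*u + 0.0196)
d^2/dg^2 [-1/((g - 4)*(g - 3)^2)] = 2*(-3*(g - 4)^2 - 2*(g - 4)*(g - 3) - (g - 3)^2)/((g - 4)^3*(g - 3)^4)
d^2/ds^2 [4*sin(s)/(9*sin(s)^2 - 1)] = 4*(-81*sin(s)^4 + 108*sin(s)^2 + 53)*sin(s)/((3*sin(s) - 1)^3*(3*sin(s) + 1)^3)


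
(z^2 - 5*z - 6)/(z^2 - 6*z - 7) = (z - 6)/(z - 7)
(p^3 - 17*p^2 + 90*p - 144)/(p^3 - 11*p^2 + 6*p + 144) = (p - 3)/(p + 3)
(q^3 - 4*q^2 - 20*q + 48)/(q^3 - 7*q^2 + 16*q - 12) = (q^2 - 2*q - 24)/(q^2 - 5*q + 6)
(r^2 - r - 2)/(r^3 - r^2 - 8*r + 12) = (r + 1)/(r^2 + r - 6)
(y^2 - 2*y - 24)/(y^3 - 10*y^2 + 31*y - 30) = (y^2 - 2*y - 24)/(y^3 - 10*y^2 + 31*y - 30)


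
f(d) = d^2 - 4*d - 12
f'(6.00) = 8.00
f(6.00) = 0.00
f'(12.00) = 20.00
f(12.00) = 84.00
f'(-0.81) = -5.62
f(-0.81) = -8.10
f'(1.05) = -1.90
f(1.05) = -15.10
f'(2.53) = 1.06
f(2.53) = -15.72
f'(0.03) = -3.94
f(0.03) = -12.12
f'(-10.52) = -25.04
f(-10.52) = 140.75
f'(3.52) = 3.04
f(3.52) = -13.69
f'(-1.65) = -7.30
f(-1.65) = -2.68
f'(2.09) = 0.18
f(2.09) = -15.99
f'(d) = 2*d - 4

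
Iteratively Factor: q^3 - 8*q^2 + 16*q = (q - 4)*(q^2 - 4*q) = q*(q - 4)*(q - 4)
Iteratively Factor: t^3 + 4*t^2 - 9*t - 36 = (t - 3)*(t^2 + 7*t + 12) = (t - 3)*(t + 4)*(t + 3)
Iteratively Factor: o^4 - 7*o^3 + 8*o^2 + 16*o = (o)*(o^3 - 7*o^2 + 8*o + 16) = o*(o - 4)*(o^2 - 3*o - 4) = o*(o - 4)*(o + 1)*(o - 4)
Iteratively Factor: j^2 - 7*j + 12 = (j - 3)*(j - 4)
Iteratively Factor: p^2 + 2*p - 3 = (p + 3)*(p - 1)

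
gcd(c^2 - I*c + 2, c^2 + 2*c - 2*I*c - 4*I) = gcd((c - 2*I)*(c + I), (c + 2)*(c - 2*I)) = c - 2*I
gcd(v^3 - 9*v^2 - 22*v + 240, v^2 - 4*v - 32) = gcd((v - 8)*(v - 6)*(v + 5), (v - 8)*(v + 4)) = v - 8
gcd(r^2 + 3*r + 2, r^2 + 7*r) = 1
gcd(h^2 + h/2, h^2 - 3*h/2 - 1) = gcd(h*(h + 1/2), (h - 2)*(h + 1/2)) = h + 1/2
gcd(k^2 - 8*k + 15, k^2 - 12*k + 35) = k - 5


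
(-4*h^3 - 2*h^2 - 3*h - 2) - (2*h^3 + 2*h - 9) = -6*h^3 - 2*h^2 - 5*h + 7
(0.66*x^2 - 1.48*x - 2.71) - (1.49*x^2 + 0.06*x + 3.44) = -0.83*x^2 - 1.54*x - 6.15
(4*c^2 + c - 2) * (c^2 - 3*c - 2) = 4*c^4 - 11*c^3 - 13*c^2 + 4*c + 4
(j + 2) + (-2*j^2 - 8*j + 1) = -2*j^2 - 7*j + 3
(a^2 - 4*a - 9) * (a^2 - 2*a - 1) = a^4 - 6*a^3 - 2*a^2 + 22*a + 9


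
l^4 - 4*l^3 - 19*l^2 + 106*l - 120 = (l - 4)*(l - 3)*(l - 2)*(l + 5)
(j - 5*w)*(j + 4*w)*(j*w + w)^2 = j^4*w^2 - j^3*w^3 + 2*j^3*w^2 - 20*j^2*w^4 - 2*j^2*w^3 + j^2*w^2 - 40*j*w^4 - j*w^3 - 20*w^4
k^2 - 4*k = k*(k - 4)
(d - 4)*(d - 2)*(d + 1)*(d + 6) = d^4 + d^3 - 28*d^2 + 20*d + 48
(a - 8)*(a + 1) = a^2 - 7*a - 8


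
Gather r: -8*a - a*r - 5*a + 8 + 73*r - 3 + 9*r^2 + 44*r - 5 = -13*a + 9*r^2 + r*(117 - a)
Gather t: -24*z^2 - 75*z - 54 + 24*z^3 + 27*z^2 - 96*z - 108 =24*z^3 + 3*z^2 - 171*z - 162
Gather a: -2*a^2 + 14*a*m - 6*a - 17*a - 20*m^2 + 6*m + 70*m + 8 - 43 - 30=-2*a^2 + a*(14*m - 23) - 20*m^2 + 76*m - 65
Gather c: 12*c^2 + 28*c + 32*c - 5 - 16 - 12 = 12*c^2 + 60*c - 33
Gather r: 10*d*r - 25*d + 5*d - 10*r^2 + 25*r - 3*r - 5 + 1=-20*d - 10*r^2 + r*(10*d + 22) - 4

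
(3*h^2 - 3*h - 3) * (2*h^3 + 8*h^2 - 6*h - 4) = 6*h^5 + 18*h^4 - 48*h^3 - 18*h^2 + 30*h + 12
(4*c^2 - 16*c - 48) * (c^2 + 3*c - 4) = 4*c^4 - 4*c^3 - 112*c^2 - 80*c + 192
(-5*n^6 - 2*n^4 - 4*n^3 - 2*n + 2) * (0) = 0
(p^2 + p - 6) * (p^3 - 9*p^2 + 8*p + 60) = p^5 - 8*p^4 - 7*p^3 + 122*p^2 + 12*p - 360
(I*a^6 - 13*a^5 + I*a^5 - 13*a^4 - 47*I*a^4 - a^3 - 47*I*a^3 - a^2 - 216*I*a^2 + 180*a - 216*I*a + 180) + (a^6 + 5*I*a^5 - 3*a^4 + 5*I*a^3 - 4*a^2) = a^6 + I*a^6 - 13*a^5 + 6*I*a^5 - 16*a^4 - 47*I*a^4 - a^3 - 42*I*a^3 - 5*a^2 - 216*I*a^2 + 180*a - 216*I*a + 180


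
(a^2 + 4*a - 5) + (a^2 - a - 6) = 2*a^2 + 3*a - 11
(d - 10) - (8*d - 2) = -7*d - 8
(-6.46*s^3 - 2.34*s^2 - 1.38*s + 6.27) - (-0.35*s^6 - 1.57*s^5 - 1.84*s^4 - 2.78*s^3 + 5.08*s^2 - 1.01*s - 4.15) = 0.35*s^6 + 1.57*s^5 + 1.84*s^4 - 3.68*s^3 - 7.42*s^2 - 0.37*s + 10.42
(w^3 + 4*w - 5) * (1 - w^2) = -w^5 - 3*w^3 + 5*w^2 + 4*w - 5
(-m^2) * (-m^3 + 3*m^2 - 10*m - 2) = m^5 - 3*m^4 + 10*m^3 + 2*m^2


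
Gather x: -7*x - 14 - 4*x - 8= -11*x - 22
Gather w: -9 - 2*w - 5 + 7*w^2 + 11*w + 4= 7*w^2 + 9*w - 10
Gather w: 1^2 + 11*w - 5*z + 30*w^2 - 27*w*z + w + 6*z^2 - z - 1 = 30*w^2 + w*(12 - 27*z) + 6*z^2 - 6*z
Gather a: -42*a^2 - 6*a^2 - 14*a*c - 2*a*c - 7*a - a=-48*a^2 + a*(-16*c - 8)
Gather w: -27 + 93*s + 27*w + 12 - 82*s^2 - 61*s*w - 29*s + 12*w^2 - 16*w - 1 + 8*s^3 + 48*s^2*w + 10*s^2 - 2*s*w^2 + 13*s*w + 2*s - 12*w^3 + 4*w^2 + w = 8*s^3 - 72*s^2 + 66*s - 12*w^3 + w^2*(16 - 2*s) + w*(48*s^2 - 48*s + 12) - 16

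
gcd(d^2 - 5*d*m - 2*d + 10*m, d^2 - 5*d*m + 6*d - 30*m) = d - 5*m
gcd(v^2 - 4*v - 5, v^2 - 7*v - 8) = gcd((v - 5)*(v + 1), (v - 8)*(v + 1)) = v + 1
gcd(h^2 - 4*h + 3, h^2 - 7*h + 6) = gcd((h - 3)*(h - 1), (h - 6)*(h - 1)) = h - 1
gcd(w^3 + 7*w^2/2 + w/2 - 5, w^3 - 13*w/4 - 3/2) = 1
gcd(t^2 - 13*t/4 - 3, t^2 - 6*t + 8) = t - 4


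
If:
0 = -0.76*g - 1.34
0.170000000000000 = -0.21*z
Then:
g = -1.76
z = -0.81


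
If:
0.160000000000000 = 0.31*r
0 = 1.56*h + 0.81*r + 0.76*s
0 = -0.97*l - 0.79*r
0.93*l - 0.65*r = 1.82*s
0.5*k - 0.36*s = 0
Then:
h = -0.07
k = -0.29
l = -0.42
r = 0.52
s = -0.40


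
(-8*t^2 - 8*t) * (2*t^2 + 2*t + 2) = -16*t^4 - 32*t^3 - 32*t^2 - 16*t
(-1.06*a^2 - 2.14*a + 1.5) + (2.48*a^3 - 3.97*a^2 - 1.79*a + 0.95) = 2.48*a^3 - 5.03*a^2 - 3.93*a + 2.45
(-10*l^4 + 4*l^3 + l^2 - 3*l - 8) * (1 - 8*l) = 80*l^5 - 42*l^4 - 4*l^3 + 25*l^2 + 61*l - 8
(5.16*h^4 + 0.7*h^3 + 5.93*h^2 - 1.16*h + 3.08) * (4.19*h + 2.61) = 21.6204*h^5 + 16.4006*h^4 + 26.6737*h^3 + 10.6169*h^2 + 9.8776*h + 8.0388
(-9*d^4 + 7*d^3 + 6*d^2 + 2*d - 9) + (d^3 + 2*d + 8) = -9*d^4 + 8*d^3 + 6*d^2 + 4*d - 1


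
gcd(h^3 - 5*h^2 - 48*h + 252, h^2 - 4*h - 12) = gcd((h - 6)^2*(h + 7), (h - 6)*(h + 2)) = h - 6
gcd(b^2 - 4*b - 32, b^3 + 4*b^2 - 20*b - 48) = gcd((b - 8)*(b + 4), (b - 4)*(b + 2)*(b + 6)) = 1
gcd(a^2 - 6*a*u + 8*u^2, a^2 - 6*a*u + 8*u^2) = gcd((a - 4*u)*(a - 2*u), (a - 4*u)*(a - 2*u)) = a^2 - 6*a*u + 8*u^2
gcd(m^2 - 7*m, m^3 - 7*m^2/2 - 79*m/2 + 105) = m - 7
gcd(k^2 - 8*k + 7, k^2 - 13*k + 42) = k - 7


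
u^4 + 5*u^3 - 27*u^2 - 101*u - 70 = (u - 5)*(u + 1)*(u + 2)*(u + 7)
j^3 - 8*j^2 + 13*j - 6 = (j - 6)*(j - 1)^2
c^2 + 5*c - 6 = (c - 1)*(c + 6)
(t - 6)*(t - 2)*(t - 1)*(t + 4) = t^4 - 5*t^3 - 16*t^2 + 68*t - 48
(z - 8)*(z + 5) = z^2 - 3*z - 40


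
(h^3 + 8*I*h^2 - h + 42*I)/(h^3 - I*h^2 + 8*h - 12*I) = (h + 7*I)/(h - 2*I)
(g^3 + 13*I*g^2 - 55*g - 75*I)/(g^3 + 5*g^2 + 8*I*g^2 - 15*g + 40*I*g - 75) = (g + 5*I)/(g + 5)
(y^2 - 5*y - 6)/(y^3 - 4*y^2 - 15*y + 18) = (y + 1)/(y^2 + 2*y - 3)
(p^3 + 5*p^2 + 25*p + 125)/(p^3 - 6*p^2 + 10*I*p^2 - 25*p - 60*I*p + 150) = (p^2 + 5*p*(1 - I) - 25*I)/(p^2 + p*(-6 + 5*I) - 30*I)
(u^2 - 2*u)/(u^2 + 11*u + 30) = u*(u - 2)/(u^2 + 11*u + 30)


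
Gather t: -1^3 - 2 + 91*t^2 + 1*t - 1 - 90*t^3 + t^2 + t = -90*t^3 + 92*t^2 + 2*t - 4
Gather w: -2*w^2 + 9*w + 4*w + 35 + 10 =-2*w^2 + 13*w + 45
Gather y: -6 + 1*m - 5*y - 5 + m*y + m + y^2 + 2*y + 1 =2*m + y^2 + y*(m - 3) - 10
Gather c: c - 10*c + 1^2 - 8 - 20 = -9*c - 27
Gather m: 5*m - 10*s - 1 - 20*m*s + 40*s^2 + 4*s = m*(5 - 20*s) + 40*s^2 - 6*s - 1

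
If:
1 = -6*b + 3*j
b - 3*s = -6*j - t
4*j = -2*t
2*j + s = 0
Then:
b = -10/63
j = 1/63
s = -2/63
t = -2/63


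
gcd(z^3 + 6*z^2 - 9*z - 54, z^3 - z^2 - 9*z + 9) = z^2 - 9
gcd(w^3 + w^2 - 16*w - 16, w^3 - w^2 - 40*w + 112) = w - 4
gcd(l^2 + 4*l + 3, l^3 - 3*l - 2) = l + 1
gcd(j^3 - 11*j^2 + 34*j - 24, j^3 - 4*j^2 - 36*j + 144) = j^2 - 10*j + 24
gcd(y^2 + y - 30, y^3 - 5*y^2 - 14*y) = 1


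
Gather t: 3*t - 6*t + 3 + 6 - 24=-3*t - 15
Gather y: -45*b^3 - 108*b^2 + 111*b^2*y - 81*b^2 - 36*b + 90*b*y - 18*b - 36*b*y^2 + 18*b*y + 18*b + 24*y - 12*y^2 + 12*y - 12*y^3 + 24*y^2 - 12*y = -45*b^3 - 189*b^2 - 36*b - 12*y^3 + y^2*(12 - 36*b) + y*(111*b^2 + 108*b + 24)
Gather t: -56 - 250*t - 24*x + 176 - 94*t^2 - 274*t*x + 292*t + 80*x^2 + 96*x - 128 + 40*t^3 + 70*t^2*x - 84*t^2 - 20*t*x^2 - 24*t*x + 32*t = 40*t^3 + t^2*(70*x - 178) + t*(-20*x^2 - 298*x + 74) + 80*x^2 + 72*x - 8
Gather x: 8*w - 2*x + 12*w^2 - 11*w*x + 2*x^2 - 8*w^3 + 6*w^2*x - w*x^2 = -8*w^3 + 12*w^2 + 8*w + x^2*(2 - w) + x*(6*w^2 - 11*w - 2)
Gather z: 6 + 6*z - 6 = 6*z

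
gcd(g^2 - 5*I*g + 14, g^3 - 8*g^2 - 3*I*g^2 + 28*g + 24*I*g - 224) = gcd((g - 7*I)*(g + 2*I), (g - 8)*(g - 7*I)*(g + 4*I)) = g - 7*I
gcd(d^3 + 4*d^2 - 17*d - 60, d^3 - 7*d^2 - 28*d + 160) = d^2 + d - 20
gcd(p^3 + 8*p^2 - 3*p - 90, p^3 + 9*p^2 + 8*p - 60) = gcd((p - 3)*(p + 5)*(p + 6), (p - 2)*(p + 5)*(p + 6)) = p^2 + 11*p + 30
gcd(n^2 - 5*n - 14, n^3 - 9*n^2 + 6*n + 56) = n^2 - 5*n - 14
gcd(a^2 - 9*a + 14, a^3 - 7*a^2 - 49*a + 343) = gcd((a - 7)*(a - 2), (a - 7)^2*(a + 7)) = a - 7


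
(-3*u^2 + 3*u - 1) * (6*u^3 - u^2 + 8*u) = -18*u^5 + 21*u^4 - 33*u^3 + 25*u^2 - 8*u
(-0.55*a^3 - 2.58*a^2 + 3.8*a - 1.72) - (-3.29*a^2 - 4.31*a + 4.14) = -0.55*a^3 + 0.71*a^2 + 8.11*a - 5.86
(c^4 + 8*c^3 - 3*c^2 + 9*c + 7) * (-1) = -c^4 - 8*c^3 + 3*c^2 - 9*c - 7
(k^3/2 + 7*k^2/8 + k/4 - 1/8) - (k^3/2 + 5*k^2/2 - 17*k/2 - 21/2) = -13*k^2/8 + 35*k/4 + 83/8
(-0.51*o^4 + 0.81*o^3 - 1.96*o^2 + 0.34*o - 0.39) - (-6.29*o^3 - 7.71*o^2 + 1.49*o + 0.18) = -0.51*o^4 + 7.1*o^3 + 5.75*o^2 - 1.15*o - 0.57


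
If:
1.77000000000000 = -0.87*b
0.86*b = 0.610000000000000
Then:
No Solution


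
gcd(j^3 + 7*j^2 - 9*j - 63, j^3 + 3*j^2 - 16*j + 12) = 1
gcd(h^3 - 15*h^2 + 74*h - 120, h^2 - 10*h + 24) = h^2 - 10*h + 24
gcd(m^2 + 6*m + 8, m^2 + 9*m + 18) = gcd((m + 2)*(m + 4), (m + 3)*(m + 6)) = 1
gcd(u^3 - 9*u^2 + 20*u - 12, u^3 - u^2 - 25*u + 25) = u - 1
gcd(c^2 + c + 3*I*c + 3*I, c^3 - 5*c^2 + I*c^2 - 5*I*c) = 1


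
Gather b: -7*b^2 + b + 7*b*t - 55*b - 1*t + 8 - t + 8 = -7*b^2 + b*(7*t - 54) - 2*t + 16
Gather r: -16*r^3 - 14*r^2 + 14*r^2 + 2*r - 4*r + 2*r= -16*r^3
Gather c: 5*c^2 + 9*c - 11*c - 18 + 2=5*c^2 - 2*c - 16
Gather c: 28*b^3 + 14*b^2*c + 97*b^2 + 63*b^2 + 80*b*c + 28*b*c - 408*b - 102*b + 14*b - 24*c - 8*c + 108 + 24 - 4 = 28*b^3 + 160*b^2 - 496*b + c*(14*b^2 + 108*b - 32) + 128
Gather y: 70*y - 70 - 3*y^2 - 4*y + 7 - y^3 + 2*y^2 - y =-y^3 - y^2 + 65*y - 63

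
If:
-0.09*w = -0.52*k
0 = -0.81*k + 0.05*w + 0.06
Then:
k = 0.12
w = 0.67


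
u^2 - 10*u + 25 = (u - 5)^2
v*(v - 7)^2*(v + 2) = v^4 - 12*v^3 + 21*v^2 + 98*v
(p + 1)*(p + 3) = p^2 + 4*p + 3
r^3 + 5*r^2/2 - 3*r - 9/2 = (r - 3/2)*(r + 1)*(r + 3)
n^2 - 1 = (n - 1)*(n + 1)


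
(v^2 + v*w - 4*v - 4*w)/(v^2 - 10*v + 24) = (v + w)/(v - 6)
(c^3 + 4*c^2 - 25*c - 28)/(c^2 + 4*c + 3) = (c^2 + 3*c - 28)/(c + 3)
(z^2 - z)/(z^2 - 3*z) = (z - 1)/(z - 3)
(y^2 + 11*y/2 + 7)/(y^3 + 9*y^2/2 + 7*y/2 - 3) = (2*y + 7)/(2*y^2 + 5*y - 3)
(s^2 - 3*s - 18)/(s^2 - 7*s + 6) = (s + 3)/(s - 1)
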